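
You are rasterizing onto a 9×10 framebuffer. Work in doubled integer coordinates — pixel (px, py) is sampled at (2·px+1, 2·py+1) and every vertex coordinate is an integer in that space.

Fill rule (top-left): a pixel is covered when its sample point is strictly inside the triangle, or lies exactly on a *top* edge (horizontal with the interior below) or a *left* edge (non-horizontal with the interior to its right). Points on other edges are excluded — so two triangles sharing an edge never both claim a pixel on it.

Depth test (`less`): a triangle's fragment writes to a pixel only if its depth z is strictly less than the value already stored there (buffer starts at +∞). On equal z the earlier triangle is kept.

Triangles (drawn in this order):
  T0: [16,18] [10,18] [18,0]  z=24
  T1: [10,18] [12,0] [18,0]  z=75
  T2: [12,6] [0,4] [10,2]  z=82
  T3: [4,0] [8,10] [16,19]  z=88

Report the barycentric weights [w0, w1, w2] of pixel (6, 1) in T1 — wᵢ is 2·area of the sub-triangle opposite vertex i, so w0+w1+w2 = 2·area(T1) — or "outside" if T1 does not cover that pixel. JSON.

T0:
  2·area = 108
  edge (16, 18)→(10, 18): d=(-6,0) right/bottom  bias=-1
  edge (10, 18)→(18, 0): d=(8,-18) top-left  bias=+0
  edge (18, 0)→(16, 18): d=(-2,18) right/bottom  bias=-1
    (8,1)@(17, 3): e=[90,6,12] → #
    (8,2)@(17, 5): e=[78,22,8] → #
    (7,3)@(15, 7): e=[66,2,40] → #
    (7,4)@(15, 9): e=[54,18,36] → #
    (8,4)@(17, 9): e=[54,54,0] → ·  [on edge]
    (7,5)@(15, 11): e=[42,34,32] → #
    (8,5)@(17, 11): e=[42,70,-4] → ·
    (6,6)@(13, 13): e=[30,14,64] → #
    (8,6)@(17, 13): e=[30,86,-8] → ·
    (6,7)@(13, 15): e=[18,30,60] → #
    (8,7)@(17, 15): e=[18,102,-12] → ·
    (5,8)@(11, 17): e=[6,10,92] → #
  covered (13 px):
    · · · · · · · · ·
    · · · · · · · · #
    · · · · · · · · #
    · · · · · · · # #
    · · · · · · · # ·
    · · · · · · · # ·
    · · · · · · # # ·
    · · · · · · # # ·
    · · · · · # # # ·
    · · · · · · · · ·
T1:
  2·area = 108
  edge (10, 18)→(12, 0): d=(2,-18) top-left  bias=+0
  edge (12, 0)→(18, 0): d=(6,0) top-left  bias=+0
  edge (18, 0)→(10, 18): d=(-8,18) right/bottom  bias=-1
    (6,0)@(13, 1): e=[20,6,82] → #
    (7,0)@(15, 1): e=[56,6,46] → #
    (8,0)@(17, 1): e=[92,6,10] → #
    (6,1)@(13, 3): e=[24,18,66] → #
    (8,1)@(17, 3): e=[96,18,-6] → ·
    (6,2)@(13, 5): e=[28,30,50] → #
    (8,2)@(17, 5): e=[100,30,-22] → ·
    (6,3)@(13, 7): e=[32,42,34] → #
    (7,3)@(15, 7): e=[68,42,-2] → ·
    (5,4)@(11, 9): e=[0,54,54] → #  [on edge]
    (7,4)@(15, 9): e=[72,54,-18] → ·
    (5,5)@(11, 11): e=[4,66,38] → #
  covered (14 px):
    · · · · · · # # #
    · · · · · · # # ·
    · · · · · · # # ·
    · · · · · · # · ·
    · · · · · # # · ·
    · · · · · # # · ·
    · · · · · # · · ·
    · · · · · # · · ·
    · · · · · · · · ·
    · · · · · · · · ·
T2:
  2·area = 44
  edge (12, 6)→(0, 4): d=(-12,-2) top-left  bias=+0
  edge (0, 4)→(10, 2): d=(10,-2) top-left  bias=+0
  edge (10, 2)→(12, 6): d=(2,4) right/bottom  bias=-1
    (7,0)@(15, 1): e=[66,0,-22] → ·  [on edge]
    (2,1)@(5, 3): e=[22,0,22] → #  [on edge]
    (3,1)@(7, 3): e=[26,4,14] → #
    (4,1)@(9, 3): e=[30,8,6] → #
    (5,1)@(11, 3): e=[34,12,-2] → ·
    (2,2)@(5, 5): e=[-2,20,26] → ·
    (3,2)@(7, 5): e=[2,24,18] → #
    (5,2)@(11, 5): e=[10,32,2] → #
    (6,2)@(13, 5): e=[14,36,-6] → ·
    (3,3)@(7, 7): e=[-22,44,22] → ·
    (4,3)@(9, 7): e=[-18,48,14] → ·
    (5,3)@(11, 7): e=[-14,52,6] → ·
  covered (6 px):
    · · · · · · · · ·
    · · # # # · · · ·
    · · · # # # · · ·
    · · · · · · · · ·
    · · · · · · · · ·
    · · · · · · · · ·
    · · · · · · · · ·
    · · · · · · · · ·
    · · · · · · · · ·
    · · · · · · · · ·
T3:
  2·area = 44  (B↔C swapped to make it positive)
  edge (4, 0)→(16, 19): d=(12,19) right/bottom  bias=-1
  edge (16, 19)→(8, 10): d=(-8,-9) top-left  bias=+0
  edge (8, 10)→(4, 0): d=(-4,-10) top-left  bias=+0
    (3,2)@(7, 5): e=[3,31,10] → #
    (4,2)@(9, 5): e=[-35,49,30] → ·
    (3,3)@(7, 7): e=[27,15,2] → #
    (4,3)@(9, 7): e=[-11,33,22] → ·
    (3,4)@(7, 9): e=[51,-1,-6] → ·
    (4,4)@(9, 9): e=[13,17,14] → #
    (5,4)@(11, 9): e=[-25,35,34] → ·
    (4,5)@(9, 11): e=[37,1,6] → #
    (5,5)@(11, 11): e=[-1,19,26] → ·
    (4,6)@(9, 13): e=[61,-15,-2] → ·
    (5,6)@(11, 13): e=[23,3,18] → #
    (6,6)@(13, 13): e=[-15,21,38] → ·
  covered (6 px):
    · · · · · · · · ·
    · · · · · · · · ·
    · · · # · · · · ·
    · · · # · · · · ·
    · · · · # · · · ·
    · · · · # · · · ·
    · · · · · # · · ·
    · · · · · · # · ·
    · · · · · · · · ·
    · · · · · · · · ·

Answer: [18,66,24]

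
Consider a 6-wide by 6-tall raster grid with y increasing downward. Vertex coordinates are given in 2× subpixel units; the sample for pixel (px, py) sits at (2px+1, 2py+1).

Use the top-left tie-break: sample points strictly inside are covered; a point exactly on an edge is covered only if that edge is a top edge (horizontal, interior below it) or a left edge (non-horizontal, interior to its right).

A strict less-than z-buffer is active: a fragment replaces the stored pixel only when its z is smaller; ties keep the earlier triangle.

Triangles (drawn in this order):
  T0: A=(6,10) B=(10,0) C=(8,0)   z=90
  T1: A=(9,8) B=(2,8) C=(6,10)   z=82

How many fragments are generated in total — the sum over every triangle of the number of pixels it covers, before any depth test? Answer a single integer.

T0:
  2·area = 20  (B↔C swapped to make it positive)
  edge (6, 10)→(8, 0): d=(2,-10) top-left  bias=+0
  edge (8, 0)→(10, 0): d=(2,0) top-left  bias=+0
  edge (10, 0)→(6, 10): d=(-4,10) right/bottom  bias=-1
    (4,0)@(9, 1): e=[12,2,6] → █
    (5,0)@(11, 1): e=[32,2,-14] → ·
    (4,1)@(9, 3): e=[16,6,-2] → ·
    (3,2)@(7, 5): e=[0,10,10] → █  [on edge]
    (4,2)@(9, 5): e=[20,10,-10] → ·
    (3,3)@(7, 7): e=[4,14,2] → █
    (4,3)@(9, 7): e=[24,14,-18] → ·
    (3,4)@(7, 9): e=[8,18,-6] → ·
  covered (3 px):
    · · · · █ ·
    · · · · · ·
    · · · █ · ·
    · · · █ · ·
    · · · · · ·
    · · · · · ·
T1:
  2·area = 14  (B↔C swapped to make it positive)
  edge (9, 8)→(6, 10): d=(-3,2) right/bottom  bias=-1
  edge (6, 10)→(2, 8): d=(-4,-2) top-left  bias=+0
  edge (2, 8)→(9, 8): d=(7,0) top-left  bias=+0
    (2,4)@(5, 9): e=[5,2,7] → █
    (3,4)@(7, 9): e=[1,6,7] → █
    (4,4)@(9, 9): e=[-3,10,7] → ·
    (2,5)@(5, 11): e=[-1,-6,21] → ·
    (3,5)@(7, 11): e=[-5,-2,21] → ·
  covered (2 px):
    · · · · · ·
    · · · · · ·
    · · · · · ·
    · · · · · ·
    · · █ █ · ·
    · · · · · ·

Final: 5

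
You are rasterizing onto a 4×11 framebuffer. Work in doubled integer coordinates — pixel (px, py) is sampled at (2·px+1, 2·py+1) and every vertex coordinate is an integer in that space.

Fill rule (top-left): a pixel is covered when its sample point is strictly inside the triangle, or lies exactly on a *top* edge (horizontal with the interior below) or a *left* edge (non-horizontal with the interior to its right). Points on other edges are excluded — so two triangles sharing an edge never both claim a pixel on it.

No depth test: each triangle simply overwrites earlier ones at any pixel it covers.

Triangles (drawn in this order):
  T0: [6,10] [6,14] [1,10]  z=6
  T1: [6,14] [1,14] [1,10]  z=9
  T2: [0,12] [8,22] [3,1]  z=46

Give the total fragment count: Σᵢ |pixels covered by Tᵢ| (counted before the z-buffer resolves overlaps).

T0:
  2·area = 20
  edge (6, 10)→(6, 14): d=(0,4) right/bottom  bias=-1
  edge (6, 14)→(1, 10): d=(-5,-4) top-left  bias=+0
  edge (1, 10)→(6, 10): d=(5,0) top-left  bias=+0
    (1,5)@(3, 11): e=[12,3,5] → X
    (2,5)@(5, 11): e=[4,11,5] → X
    (3,5)@(7, 11): e=[-4,19,5] → .
    (1,6)@(3, 13): e=[12,-7,15] → .
    (2,6)@(5, 13): e=[4,1,15] → X
    (3,6)@(7, 13): e=[-4,9,15] → .
    (2,7)@(5, 15): e=[4,-9,25] → .
  covered (3 px):
    . . . .
    . . . .
    . . . .
    . . . .
    . . . .
    . X X .
    . . X .
    . . . .
    . . . .
    . . . .
    . . . .
T1:
  2·area = 20
  edge (6, 14)→(1, 14): d=(-5,0) right/bottom  bias=-1
  edge (1, 14)→(1, 10): d=(0,-4) top-left  bias=+0
  edge (1, 10)→(6, 14): d=(5,4) right/bottom  bias=-1
    (0,0)@(1, 1): e=[65,0,-45] → .  [on edge]
    (0,1)@(1, 3): e=[55,0,-35] → .  [on edge]
    (0,2)@(1, 5): e=[45,0,-25] → .  [on edge]
    (0,3)@(1, 7): e=[35,0,-15] → .  [on edge]
    (0,4)@(1, 9): e=[25,0,-5] → .  [on edge]
    (0,5)@(1, 11): e=[15,0,5] → X  [on edge]
    (1,5)@(3, 11): e=[15,8,-3] → .
    (0,6)@(1, 13): e=[5,0,15] → X  [on edge]
    (1,6)@(3, 13): e=[5,8,7] → X
    (2,6)@(5, 13): e=[5,16,-1] → .
    (0,7)@(1, 15): e=[-5,0,25] → .  [on edge]
    (1,7)@(3, 15): e=[-5,8,17] → .
    (0,8)@(1, 17): e=[-15,0,35] → .  [on edge]
    (0,9)@(1, 19): e=[-25,0,45] → .  [on edge]
    (0,10)@(1, 21): e=[-35,0,55] → .  [on edge]
  covered (3 px):
    . . . .
    . . . .
    . . . .
    . . . .
    . . . .
    X . . .
    X X . .
    . . . .
    . . . .
    . . . .
    . . . .
T2:
  2·area = 118  (B↔C swapped to make it positive)
  edge (0, 12)→(3, 1): d=(3,-11) top-left  bias=+0
  edge (3, 1)→(8, 22): d=(5,21) right/bottom  bias=-1
  edge (8, 22)→(0, 12): d=(-8,-10) top-left  bias=+0
    (1,0)@(3, 1): e=[0,0,118] → .  [on edge]
    (1,1)@(3, 3): e=[6,10,102] → X
    (2,1)@(5, 3): e=[28,-32,122] → .
    (1,2)@(3, 5): e=[12,20,86] → X
    (2,2)@(5, 5): e=[34,-22,106] → .
    (1,3)@(3, 7): e=[18,30,70] → X
    (2,3)@(5, 7): e=[40,-12,90] → .
    (0,4)@(1, 9): e=[2,82,34] → X
    (2,4)@(5, 9): e=[46,-2,74] → .
    (0,5)@(1, 11): e=[8,92,18] → X
    (2,5)@(5, 11): e=[52,8,58] → X
    (3,5)@(7, 11): e=[74,-34,78] → .
  covered (15 px):
    . . . .
    . X . .
    . X . .
    . X . .
    X X . .
    X X X .
    X X X .
    . X X .
    . . X .
    . . . X
    . . . .

Final: 21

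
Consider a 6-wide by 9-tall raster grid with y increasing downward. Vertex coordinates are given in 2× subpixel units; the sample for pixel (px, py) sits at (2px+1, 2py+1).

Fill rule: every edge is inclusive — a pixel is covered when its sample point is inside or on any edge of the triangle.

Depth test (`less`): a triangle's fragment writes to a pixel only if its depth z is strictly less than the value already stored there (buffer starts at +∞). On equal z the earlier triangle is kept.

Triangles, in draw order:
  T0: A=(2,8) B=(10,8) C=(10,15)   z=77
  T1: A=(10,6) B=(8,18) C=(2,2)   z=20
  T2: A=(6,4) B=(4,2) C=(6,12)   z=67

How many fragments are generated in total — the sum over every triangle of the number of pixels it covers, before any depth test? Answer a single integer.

T0:
  2·area = 56
  edge (2, 8)→(10, 8): d=(8,0) inclusive
  edge (10, 8)→(10, 15): d=(0,7) inclusive
  edge (10, 15)→(2, 8): d=(-8,-7) inclusive
    (2,4)@(5, 9): e=[8,35,13] → X
    (3,4)@(7, 9): e=[8,21,27] → X
    (4,4)@(9, 9): e=[8,7,41] → X
    (5,4)@(11, 9): e=[8,-7,55] → .
    (2,5)@(5, 11): e=[24,35,-3] → .
    (3,5)@(7, 11): e=[24,21,11] → X
    (5,5)@(11, 11): e=[24,-7,39] → .
    (3,6)@(7, 13): e=[40,21,-5] → .
    (4,6)@(9, 13): e=[40,7,9] → X
    (5,6)@(11, 13): e=[40,-7,23] → .
    (4,7)@(9, 15): e=[56,7,-7] → .
  covered (6 px):
    . . . . . .
    . . . . . .
    . . . . . .
    . . . . . .
    . . X X X .
    . . . X X .
    . . . . X .
    . . . . . .
    . . . . . .
T1:
  2·area = 104
  edge (10, 6)→(8, 18): d=(-2,12) inclusive
  edge (8, 18)→(2, 2): d=(-6,-16) inclusive
  edge (2, 2)→(10, 6): d=(8,4) inclusive
    (1,1)@(3, 3): e=[90,10,4] → X
    (2,1)@(5, 3): e=[66,42,-4] → .
    (1,2)@(3, 5): e=[86,-2,20] → .
    (2,2)@(5, 5): e=[62,30,12] → X
    (3,2)@(7, 5): e=[38,62,4] → X
    (4,2)@(9, 5): e=[14,94,-4] → .
    (2,3)@(5, 7): e=[58,18,28] → X
    (4,3)@(9, 7): e=[10,82,12] → X
    (5,3)@(11, 7): e=[-14,114,4] → .
    (2,4)@(5, 9): e=[54,6,44] → X
    (5,4)@(11, 9): e=[-18,102,20] → .
    (2,5)@(5, 11): e=[50,-6,60] → .
  covered (13 px):
    . . . . . .
    . X . . . .
    . . X X . .
    . . X X X .
    . . X X X .
    . . . X X .
    . . . X . .
    . . . X . .
    . . . . . .
T2:
  2·area = 16  (B↔C swapped to make it positive)
  edge (6, 4)→(6, 12): d=(0,8) inclusive
  edge (6, 12)→(4, 2): d=(-2,-10) inclusive
  edge (4, 2)→(6, 4): d=(2,2) inclusive
    (1,0)@(3, 1): e=[24,-8,0] → .  [on edge]
    (2,1)@(5, 3): e=[8,8,0] → X  [on edge]
    (3,1)@(7, 3): e=[-8,28,-4] → .
    (2,2)@(5, 5): e=[8,4,4] → X
    (3,2)@(7, 5): e=[-8,24,0] → .  [on edge]
    (2,3)@(5, 7): e=[8,0,8] → X  [on edge]
    (3,3)@(7, 7): e=[-8,20,4] → .
    (4,3)@(9, 7): e=[-24,40,0] → .  [on edge]
    (2,4)@(5, 9): e=[8,-4,12] → .
    (5,4)@(11, 9): e=[-40,56,0] → .  [on edge]
    (3,8)@(7, 17): e=[-8,0,24] → .  [on edge]
  covered (3 px):
    . . . . . .
    . . X . . .
    . . X . . .
    . . X . . .
    . . . . . .
    . . . . . .
    . . . . . .
    . . . . . .
    . . . . . .

Answer: 22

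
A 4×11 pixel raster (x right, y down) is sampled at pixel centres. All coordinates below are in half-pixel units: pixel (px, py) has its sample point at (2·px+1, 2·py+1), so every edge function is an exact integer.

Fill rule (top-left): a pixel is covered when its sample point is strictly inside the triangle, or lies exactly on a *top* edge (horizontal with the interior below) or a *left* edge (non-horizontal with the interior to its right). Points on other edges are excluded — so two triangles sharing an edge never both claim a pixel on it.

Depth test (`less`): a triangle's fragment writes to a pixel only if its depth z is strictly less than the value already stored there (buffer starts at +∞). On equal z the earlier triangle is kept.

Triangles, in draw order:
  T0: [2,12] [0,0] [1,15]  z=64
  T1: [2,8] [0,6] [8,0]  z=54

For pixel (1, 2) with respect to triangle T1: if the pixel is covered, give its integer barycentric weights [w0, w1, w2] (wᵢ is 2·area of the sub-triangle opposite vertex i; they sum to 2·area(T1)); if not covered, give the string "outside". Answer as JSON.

T0:
  2·area = 18  (B↔C swapped to make it positive)
  edge (2, 12)→(1, 15): d=(-1,3) right/bottom  bias=-1
  edge (1, 15)→(0, 0): d=(-1,-15) top-left  bias=+0
  edge (0, 0)→(2, 12): d=(2,12) right/bottom  bias=-1
    (2,1)@(5, 3): e=[0,72,-54] → ·  [on edge]
    (0,3)@(1, 7): e=[8,8,2] → #
    (1,3)@(3, 7): e=[2,38,-22] → ·
    (0,4)@(1, 9): e=[6,6,6] → #
    (1,4)@(3, 9): e=[0,36,-18] → ·  [on edge]
    (0,5)@(1, 11): e=[4,4,10] → #
    (1,5)@(3, 11): e=[-2,34,-14] → ·
    (0,6)@(1, 13): e=[2,2,14] → #
    (1,6)@(3, 13): e=[-4,32,-10] → ·
    (0,7)@(1, 15): e=[0,0,18] → ·  [on edge]
  covered (4 px):
    · · · ·
    · · · ·
    · · · ·
    # · · ·
    # · · ·
    # · · ·
    # · · ·
    · · · ·
    · · · ·
    · · · ·
    · · · ·
T1:
  2·area = 28
  edge (2, 8)→(0, 6): d=(-2,-2) top-left  bias=+0
  edge (0, 6)→(8, 0): d=(8,-6) top-left  bias=+0
  edge (8, 0)→(2, 8): d=(-6,8) right/bottom  bias=-1
    (3,0)@(7, 1): e=[24,2,2] → #
    (2,1)@(5, 3): e=[16,6,6] → #
    (3,1)@(7, 3): e=[20,18,-10] → ·
    (1,2)@(3, 5): e=[8,10,10] → #
    (2,2)@(5, 5): e=[12,22,-6] → ·
    (0,3)@(1, 7): e=[0,14,14] → #  [on edge]
    (1,3)@(3, 7): e=[4,26,-2] → ·
    (0,4)@(1, 9): e=[-4,30,2] → ·
    (1,4)@(3, 9): e=[0,42,-14] → ·  [on edge]
    (2,5)@(5, 11): e=[0,70,-42] → ·  [on edge]
    (3,6)@(7, 13): e=[0,98,-70] → ·  [on edge]
  covered (4 px):
    · · · #
    · · # ·
    · # · ·
    # · · ·
    · · · ·
    · · · ·
    · · · ·
    · · · ·
    · · · ·
    · · · ·
    · · · ·

Answer: [10,10,8]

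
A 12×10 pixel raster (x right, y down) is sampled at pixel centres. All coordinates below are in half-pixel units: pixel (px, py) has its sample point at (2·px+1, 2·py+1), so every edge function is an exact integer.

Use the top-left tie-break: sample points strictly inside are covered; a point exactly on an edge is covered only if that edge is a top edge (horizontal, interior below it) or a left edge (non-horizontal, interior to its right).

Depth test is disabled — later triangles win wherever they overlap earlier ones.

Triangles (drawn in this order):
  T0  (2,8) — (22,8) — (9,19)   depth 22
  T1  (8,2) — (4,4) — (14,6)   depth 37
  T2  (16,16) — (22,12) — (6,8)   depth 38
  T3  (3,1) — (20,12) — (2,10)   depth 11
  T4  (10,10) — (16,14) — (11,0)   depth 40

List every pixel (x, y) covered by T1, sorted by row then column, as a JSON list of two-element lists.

T0:
  2·area = 220
  edge (2, 8)→(22, 8): d=(20,0) top-left  bias=+0
  edge (22, 8)→(9, 19): d=(-13,11) right/bottom  bias=-1
  edge (9, 19)→(2, 8): d=(-7,-11) top-left  bias=+0
    (1,4)@(3, 9): e=[20,196,4] → █
    (2,4)@(5, 9): e=[20,174,26] → █
    (3,4)@(7, 9): e=[20,152,48] → █
    (4,4)@(9, 9): e=[20,130,70] → █
    (5,4)@(11, 9): e=[20,108,92] → █
    (6,4)@(13, 9): e=[20,86,114] → █
    (7,4)@(15, 9): e=[20,64,136] → █
    (8,4)@(17, 9): e=[20,42,158] → █
    (9,4)@(19, 9): e=[20,20,180] → █
    (10,4)@(21, 9): e=[20,-2,202] → ·
    (1,5)@(3, 11): e=[60,170,-10] → ·
    (2,5)@(5, 11): e=[60,148,12] → █
    (4,9)@(9, 19): e=[220,0,0] → ·  [on edge]
  covered (27 px):
    · · · · · · · · · · · ·
    · · · · · · · · · · · ·
    · · · · · · · · · · · ·
    · · · · · · · · · · · ·
    · █ █ █ █ █ █ █ █ █ · ·
    · · █ █ █ █ █ █ █ · · ·
    · · · █ █ █ █ █ · · · ·
    · · · █ █ █ █ · · · · ·
    · · · · █ █ · · · · · ·
    · · · · · · · · · · · ·
T1:
  2·area = 28  (B↔C swapped to make it positive)
  edge (8, 2)→(14, 6): d=(6,4) right/bottom  bias=-1
  edge (14, 6)→(4, 4): d=(-10,-2) top-left  bias=+0
  edge (4, 4)→(8, 2): d=(4,-2) top-left  bias=+0
    (3,1)@(7, 3): e=[10,16,2] → █
    (4,1)@(9, 3): e=[2,20,6] → █
    (5,1)@(11, 3): e=[-6,24,10] → ·
    (3,2)@(7, 5): e=[22,-4,10] → ·
    (4,2)@(9, 5): e=[14,0,14] → █  [on edge]
    (5,2)@(11, 5): e=[6,4,18] → █
    (6,2)@(13, 5): e=[-2,8,22] → ·
    (4,3)@(9, 7): e=[26,-20,22] → ·
    (5,3)@(11, 7): e=[18,-16,26] → ·
    (9,3)@(19, 7): e=[-14,0,42] → ·  [on edge]
  covered (4 px):
    · · · · · · · · · · · ·
    · · · █ █ · · · · · · ·
    · · · · █ █ · · · · · ·
    · · · · · · · · · · · ·
    · · · · · · · · · · · ·
    · · · · · · · · · · · ·
    · · · · · · · · · · · ·
    · · · · · · · · · · · ·
    · · · · · · · · · · · ·
    · · · · · · · · · · · ·
T2:
  2·area = 88  (B↔C swapped to make it positive)
  edge (16, 16)→(6, 8): d=(-10,-8) top-left  bias=+0
  edge (6, 8)→(22, 12): d=(16,4) right/bottom  bias=-1
  edge (22, 12)→(16, 16): d=(-6,4) right/bottom  bias=-1
    (4,4)@(9, 9): e=[14,4,70] → █
    (5,4)@(11, 9): e=[30,-4,62] → ·
    (4,5)@(9, 11): e=[-6,36,58] → ·
    (5,5)@(11, 11): e=[10,28,50] → █
    (6,5)@(13, 11): e=[26,20,42] → █
    (7,5)@(15, 11): e=[42,12,34] → █
    (8,5)@(17, 11): e=[58,4,26] → █
    (9,5)@(19, 11): e=[74,-4,18] → ·
    (5,6)@(11, 13): e=[-10,60,38] → ·
    (6,6)@(13, 13): e=[6,52,30] → █
    (9,6)@(19, 13): e=[54,28,6] → █
    (10,6)@(21, 13): e=[70,20,-2] → ·
  covered (11 px):
    · · · · · · · · · · · ·
    · · · · · · · · · · · ·
    · · · · · · · · · · · ·
    · · · · · · · · · · · ·
    · · · · █ · · · · · · ·
    · · · · · █ █ █ █ · · ·
    · · · · · · █ █ █ █ · ·
    · · · · · · · █ █ · · ·
    · · · · · · · · · · · ·
    · · · · · · · · · · · ·
T3:
  2·area = 164
  edge (3, 1)→(20, 12): d=(17,11) right/bottom  bias=-1
  edge (20, 12)→(2, 10): d=(-18,-2) top-left  bias=+0
  edge (2, 10)→(3, 1): d=(1,-9) top-left  bias=+0
    (1,0)@(3, 1): e=[0,164,0] → ·  [on edge]
    (1,1)@(3, 3): e=[34,128,2] → █
    (2,1)@(5, 3): e=[12,132,20] → █
    (3,1)@(7, 3): e=[-10,136,38] → ·
    (1,2)@(3, 5): e=[68,92,4] → █
    (3,2)@(7, 5): e=[24,100,40] → █
    (4,2)@(9, 5): e=[2,104,58] → █
    (5,2)@(11, 5): e=[-20,108,76] → ·
    (1,3)@(3, 7): e=[102,56,6] → █
    (5,3)@(11, 7): e=[14,72,78] → █
    (6,3)@(13, 7): e=[-8,76,96] → ·
    (1,4)@(3, 9): e=[136,20,8] → █
    (5,5)@(11, 11): e=[82,0,82] → █  [on edge]
    (0,9)@(1, 19): e=[328,-164,0] → ·  [on edge]
  covered (22 px):
    · · · · · · · · · · · ·
    · █ █ · · · · · · · · ·
    · █ █ █ █ · · · · · · ·
    · █ █ █ █ █ · · · · · ·
    · █ █ █ █ █ █ █ · · · ·
    · · · · · █ █ █ █ · · ·
    · · · · · · · · · · · ·
    · · · · · · · · · · · ·
    · · · · · · · · · · · ·
    · · · · · · · · · · · ·
T4:
  2·area = 64  (B↔C swapped to make it positive)
  edge (10, 10)→(11, 0): d=(1,-10) top-left  bias=+0
  edge (11, 0)→(16, 14): d=(5,14) right/bottom  bias=-1
  edge (16, 14)→(10, 10): d=(-6,-4) top-left  bias=+0
    (5,0)@(11, 1): e=[1,5,58] → █
    (6,0)@(13, 1): e=[21,-23,66] → ·
    (5,1)@(11, 3): e=[3,15,46] → █
    (6,1)@(13, 3): e=[23,-13,54] → ·
    (5,2)@(11, 5): e=[5,25,34] → █
    (6,2)@(13, 5): e=[25,-3,42] → ·
    (5,3)@(11, 7): e=[7,35,22] → █
    (6,3)@(13, 7): e=[27,7,30] → █
    (7,3)@(15, 7): e=[47,-21,38] → ·
    (5,4)@(11, 9): e=[9,45,10] → █
    (7,4)@(15, 9): e=[49,-11,26] → ·
    (5,5)@(11, 11): e=[11,55,-2] → ·
  covered (9 px):
    · · · · · █ · · · · · ·
    · · · · · █ · · · · · ·
    · · · · · █ · · · · · ·
    · · · · · █ █ · · · · ·
    · · · · · █ █ · · · · ·
    · · · · · · █ · · · · ·
    · · · · · · · █ · · · ·
    · · · · · · · · · · · ·
    · · · · · · · · · · · ·
    · · · · · · · · · · · ·

Final: [[3,1],[4,1],[4,2],[5,2]]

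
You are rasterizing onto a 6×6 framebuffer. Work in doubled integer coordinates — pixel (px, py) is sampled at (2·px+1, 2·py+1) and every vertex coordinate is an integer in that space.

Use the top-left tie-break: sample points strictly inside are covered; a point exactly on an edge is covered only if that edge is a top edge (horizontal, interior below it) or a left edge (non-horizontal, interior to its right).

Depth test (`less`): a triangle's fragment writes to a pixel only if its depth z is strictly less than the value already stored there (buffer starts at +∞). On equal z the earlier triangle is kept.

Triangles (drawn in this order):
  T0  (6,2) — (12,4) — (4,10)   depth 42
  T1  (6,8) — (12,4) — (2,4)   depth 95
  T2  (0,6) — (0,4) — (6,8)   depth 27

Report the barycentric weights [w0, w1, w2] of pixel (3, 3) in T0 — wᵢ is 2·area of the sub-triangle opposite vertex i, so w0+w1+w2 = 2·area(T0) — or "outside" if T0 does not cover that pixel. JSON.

T0:
  2·area = 52
  edge (6, 2)→(12, 4): d=(6,2) right/bottom  bias=-1
  edge (12, 4)→(4, 10): d=(-8,6) right/bottom  bias=-1
  edge (4, 10)→(6, 2): d=(2,-8) top-left  bias=+0
    (1,0)@(3, 1): e=[0,78,-26] → ·  [on edge]
    (3,1)@(7, 3): e=[4,38,10] → #
    (4,1)@(9, 3): e=[0,26,26] → ·  [on edge]
    (3,2)@(7, 5): e=[16,22,14] → #
    (4,2)@(9, 5): e=[12,10,30] → #
    (5,2)@(11, 5): e=[8,-2,46] → ·
    (2,3)@(5, 7): e=[32,18,2] → #
    (4,3)@(9, 7): e=[24,-6,34] → ·
    (2,4)@(5, 9): e=[44,2,6] → #
    (3,4)@(7, 9): e=[40,-10,22] → ·
    (2,5)@(5, 11): e=[56,-14,10] → ·
  covered (6 px):
    · · · · · ·
    · · · # · ·
    · · · # # ·
    · · # # · ·
    · · # · · ·
    · · · · · ·
T1:
  2·area = 40  (B↔C swapped to make it positive)
  edge (6, 8)→(2, 4): d=(-4,-4) top-left  bias=+0
  edge (2, 4)→(12, 4): d=(10,0) top-left  bias=+0
  edge (12, 4)→(6, 8): d=(-6,4) right/bottom  bias=-1
    (0,1)@(1, 3): e=[0,-10,50] → ·  [on edge]
    (1,2)@(3, 5): e=[0,10,30] → #  [on edge]
    (2,2)@(5, 5): e=[8,10,22] → #
    (3,2)@(7, 5): e=[16,10,14] → #
    (4,2)@(9, 5): e=[24,10,6] → #
    (5,2)@(11, 5): e=[32,10,-2] → ·
    (1,3)@(3, 7): e=[-8,30,18] → ·
    (2,3)@(5, 7): e=[0,30,10] → #  [on edge]
    (4,3)@(9, 7): e=[16,30,-6] → ·
    (2,4)@(5, 9): e=[-8,50,-2] → ·
    (3,4)@(7, 9): e=[0,50,-10] → ·  [on edge]
    (4,5)@(9, 11): e=[0,70,-30] → ·  [on edge]
  covered (6 px):
    · · · · · ·
    · · · · · ·
    · # # # # ·
    · · # # · ·
    · · · · · ·
    · · · · · ·
T2:
  2·area = 12
  edge (0, 6)→(0, 4): d=(0,-2) top-left  bias=+0
  edge (0, 4)→(6, 8): d=(6,4) right/bottom  bias=-1
  edge (6, 8)→(0, 6): d=(-6,-2) top-left  bias=+0
    (0,2)@(1, 5): e=[2,2,8] → #
    (1,2)@(3, 5): e=[6,-6,12] → ·
    (0,3)@(1, 7): e=[2,14,-4] → ·
    (1,3)@(3, 7): e=[6,6,0] → #  [on edge]
    (2,3)@(5, 7): e=[10,-2,4] → ·
    (1,4)@(3, 9): e=[6,18,-12] → ·
    (4,4)@(9, 9): e=[18,-6,0] → ·  [on edge]
  covered (2 px):
    · · · · · ·
    · · · · · ·
    # · · · · ·
    · # · · · ·
    · · · · · ·
    · · · · · ·

Answer: [6,18,28]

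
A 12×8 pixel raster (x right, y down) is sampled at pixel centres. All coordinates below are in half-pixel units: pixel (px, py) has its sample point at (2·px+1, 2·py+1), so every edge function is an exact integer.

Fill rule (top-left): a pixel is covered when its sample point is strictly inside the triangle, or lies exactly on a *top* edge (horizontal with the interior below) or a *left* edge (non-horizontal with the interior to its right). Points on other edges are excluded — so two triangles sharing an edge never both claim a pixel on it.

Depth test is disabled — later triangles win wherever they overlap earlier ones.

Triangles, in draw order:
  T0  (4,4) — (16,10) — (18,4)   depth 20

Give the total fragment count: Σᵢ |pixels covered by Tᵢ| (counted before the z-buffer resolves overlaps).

T0:
  2·area = 84  (B↔C swapped to make it positive)
  edge (4, 4)→(18, 4): d=(14,0) top-left  bias=+0
  edge (18, 4)→(16, 10): d=(-2,6) right/bottom  bias=-1
  edge (16, 10)→(4, 4): d=(-12,-6) top-left  bias=+0
    (9,0)@(19, 1): e=[-42,0,126] → ·  [on edge]
    (3,2)@(7, 5): e=[14,64,6] → █
    (4,2)@(9, 5): e=[14,52,18] → █
    (5,2)@(11, 5): e=[14,40,30] → █
    (6,2)@(13, 5): e=[14,28,42] → █
    (7,2)@(15, 5): e=[14,16,54] → █
    (8,2)@(17, 5): e=[14,4,66] → █
    (9,2)@(19, 5): e=[14,-8,78] → ·
    (3,3)@(7, 7): e=[42,60,-18] → ·
    (4,3)@(9, 7): e=[42,48,-6] → ·
    (5,3)@(11, 7): e=[42,36,6] → █
    (8,3)@(17, 7): e=[42,0,42] → ·  [on edge]
    (7,6)@(15, 13): e=[126,0,-42] → ·  [on edge]
  covered (10 px):
    · · · · · · · · · · · ·
    · · · · · · · · · · · ·
    · · · █ █ █ █ █ █ · · ·
    · · · · · █ █ █ · · · ·
    · · · · · · · █ · · · ·
    · · · · · · · · · · · ·
    · · · · · · · · · · · ·
    · · · · · · · · · · · ·

Final: 10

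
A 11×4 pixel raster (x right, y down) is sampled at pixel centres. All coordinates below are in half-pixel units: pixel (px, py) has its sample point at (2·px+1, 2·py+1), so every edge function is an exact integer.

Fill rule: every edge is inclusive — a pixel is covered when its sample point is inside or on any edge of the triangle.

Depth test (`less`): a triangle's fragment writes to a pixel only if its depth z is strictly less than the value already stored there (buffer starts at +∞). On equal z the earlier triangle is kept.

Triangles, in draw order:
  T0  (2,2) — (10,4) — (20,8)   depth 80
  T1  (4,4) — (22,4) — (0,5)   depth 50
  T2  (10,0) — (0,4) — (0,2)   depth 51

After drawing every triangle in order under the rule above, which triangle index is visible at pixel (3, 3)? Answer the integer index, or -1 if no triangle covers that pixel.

T0:
  2·area = 12
  edge (2, 2)→(10, 4): d=(8,2) inclusive
  edge (10, 4)→(20, 8): d=(10,4) inclusive
  edge (20, 8)→(2, 2): d=(-18,-6) inclusive
    (2,1)@(5, 3): e=[2,10,0] → #  [on edge]
    (3,1)@(7, 3): e=[-2,2,12] → ·
    (2,2)@(5, 5): e=[18,30,-36] → ·
    (5,2)@(11, 5): e=[6,6,0] → #  [on edge]
    (6,2)@(13, 5): e=[2,-2,12] → ·
    (5,3)@(11, 7): e=[22,26,-36] → ·
    (8,3)@(17, 7): e=[10,2,0] → #  [on edge]
    (9,3)@(19, 7): e=[6,-6,12] → ·
  covered (3 px):
    · · · · · · · · · · ·
    · · # · · · · · · · ·
    · · · · · # · · · · ·
    · · · · · · · · # · ·
T1:
  2·area = 18
  edge (4, 4)→(22, 4): d=(18,0) inclusive
  edge (22, 4)→(0, 5): d=(-22,1) inclusive
  edge (0, 5)→(4, 4): d=(4,-1) inclusive
  covered (0 px):
    · · · · · · · · · · ·
    · · · · · · · · · · ·
    · · · · · · · · · · ·
    · · · · · · · · · · ·
T2:
  2·area = 20
  edge (10, 0)→(0, 4): d=(-10,4) inclusive
  edge (0, 4)→(0, 2): d=(0,-2) inclusive
  edge (0, 2)→(10, 0): d=(10,-2) inclusive
    (2,0)@(5, 1): e=[10,10,0] → #  [on edge]
    (3,0)@(7, 1): e=[2,14,4] → #
    (4,0)@(9, 1): e=[-6,18,8] → ·
    (0,1)@(1, 3): e=[6,2,12] → #
    (1,1)@(3, 3): e=[-2,6,16] → ·
    (2,1)@(5, 3): e=[-10,10,20] → ·
    (3,1)@(7, 3): e=[-18,14,24] → ·
    (0,2)@(1, 5): e=[-14,2,32] → ·
  covered (3 px):
    · · # # · · · · · · ·
    # · · · · · · · · · ·
    · · · · · · · · · · ·
    · · · · · · · · · · ·

Z-buffer (winner per pixel, '.' = empty):
  . . 2 2 . . . . . . .
  2 . 0 . . . . . . . .
  . . . . . 0 . . . . .
  . . . . . . . . 0 . .

Result: -1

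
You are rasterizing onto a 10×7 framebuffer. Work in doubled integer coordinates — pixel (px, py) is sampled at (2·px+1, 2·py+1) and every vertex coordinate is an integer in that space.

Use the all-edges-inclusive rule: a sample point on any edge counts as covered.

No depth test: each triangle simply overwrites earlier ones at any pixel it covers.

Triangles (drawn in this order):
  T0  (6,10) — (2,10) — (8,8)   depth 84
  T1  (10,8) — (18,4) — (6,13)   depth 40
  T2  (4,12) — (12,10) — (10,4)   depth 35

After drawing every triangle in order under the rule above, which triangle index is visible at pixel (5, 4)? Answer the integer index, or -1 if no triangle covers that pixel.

T0:
  2·area = 8
  edge (6, 10)→(2, 10): d=(-4,0) inclusive
  edge (2, 10)→(8, 8): d=(6,-2) inclusive
  edge (8, 8)→(6, 10): d=(-2,2) inclusive
    (7,0)@(15, 1): e=[36,-28,0] → ·  [on edge]
    (6,1)@(13, 3): e=[28,-20,0] → ·  [on edge]
    (5,2)@(11, 5): e=[20,-12,0] → ·  [on edge]
    (8,2)@(17, 5): e=[20,0,-12] → ·  [on edge]
    (4,3)@(9, 7): e=[12,-4,0] → ·  [on edge]
    (5,3)@(11, 7): e=[12,0,-4] → ·  [on edge]
    (2,4)@(5, 9): e=[4,0,4] → #  [on edge]
    (3,4)@(7, 9): e=[4,4,0] → #  [on edge]
    (4,4)@(9, 9): e=[4,8,-4] → ·
    (2,5)@(5, 11): e=[-4,12,0] → ·  [on edge]
    (3,5)@(7, 11): e=[-4,16,-4] → ·
    (1,6)@(3, 13): e=[-12,20,0] → ·  [on edge]
  covered (2 px):
    · · · · · · · · · ·
    · · · · · · · · · ·
    · · · · · · · · · ·
    · · · · · · · · · ·
    · · # # · · · · · ·
    · · · · · · · · · ·
    · · · · · · · · · ·
T1:
  2·area = 24
  edge (10, 8)→(18, 4): d=(8,-4) inclusive
  edge (18, 4)→(6, 13): d=(-12,9) inclusive
  edge (6, 13)→(10, 8): d=(4,-5) inclusive
    (6,3)@(13, 7): e=[4,9,11] → #
    (7,3)@(15, 7): e=[12,-9,21] → ·
    (5,4)@(11, 9): e=[12,3,9] → #
    (6,4)@(13, 9): e=[20,-15,19] → ·
    (5,5)@(11, 11): e=[28,-21,17] → ·
  covered (2 px):
    · · · · · · · · · ·
    · · · · · · · · · ·
    · · · · · · · · · ·
    · · · · · · # · · ·
    · · · · · # · · · ·
    · · · · · · · · · ·
    · · · · · · · · · ·
T2:
  2·area = 52  (B↔C swapped to make it positive)
  edge (4, 12)→(10, 4): d=(6,-8) inclusive
  edge (10, 4)→(12, 10): d=(2,6) inclusive
  edge (12, 10)→(4, 12): d=(-8,2) inclusive
    (4,0)@(9, 1): e=[-26,0,78] → ·  [on edge]
    (4,3)@(9, 7): e=[10,12,30] → #
    (5,3)@(11, 7): e=[26,0,26] → #  [on edge]
    (6,3)@(13, 7): e=[42,-12,22] → ·
    (3,4)@(7, 9): e=[6,28,18] → #
    (6,4)@(13, 9): e=[54,-8,6] → ·
    (2,5)@(5, 11): e=[2,44,6] → #
    (4,5)@(9, 11): e=[34,20,-2] → ·
    (5,5)@(11, 11): e=[50,8,-6] → ·
    (2,6)@(5, 13): e=[14,48,-10] → ·
    (3,6)@(7, 13): e=[30,36,-14] → ·
    (6,6)@(13, 13): e=[78,0,-26] → ·  [on edge]
  covered (7 px):
    · · · · · · · · · ·
    · · · · · · · · · ·
    · · · · · · · · · ·
    · · · · # # · · · ·
    · · · # # # · · · ·
    · · # # · · · · · ·
    · · · · · · · · · ·

Z-buffer (winner per pixel, '.' = empty):
  . . . . . . . . . .
  . . . . . . . . . .
  . . . . . . . . . .
  . . . . 2 2 1 . . .
  . . 0 2 2 2 . . . .
  . . 2 2 . . . . . .
  . . . . . . . . . .

Answer: 2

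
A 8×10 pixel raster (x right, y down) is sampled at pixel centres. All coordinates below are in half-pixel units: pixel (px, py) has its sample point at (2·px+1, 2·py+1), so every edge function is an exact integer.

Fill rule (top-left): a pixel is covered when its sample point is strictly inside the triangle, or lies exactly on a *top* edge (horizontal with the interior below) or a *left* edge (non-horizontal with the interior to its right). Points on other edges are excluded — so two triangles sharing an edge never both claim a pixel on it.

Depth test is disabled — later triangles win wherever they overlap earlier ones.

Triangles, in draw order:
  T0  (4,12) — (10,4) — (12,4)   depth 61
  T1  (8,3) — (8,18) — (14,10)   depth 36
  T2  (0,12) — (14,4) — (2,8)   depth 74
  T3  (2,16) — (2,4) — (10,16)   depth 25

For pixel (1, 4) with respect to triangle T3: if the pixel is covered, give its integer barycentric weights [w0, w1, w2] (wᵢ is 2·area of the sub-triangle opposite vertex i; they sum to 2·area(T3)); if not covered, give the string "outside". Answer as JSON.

T0:
  2·area = 16
  edge (4, 12)→(10, 4): d=(6,-8) top-left  bias=+0
  edge (10, 4)→(12, 4): d=(2,0) top-left  bias=+0
  edge (12, 4)→(4, 12): d=(-8,8) right/bottom  bias=-1
    (7,0)@(15, 1): e=[22,-6,0] → .  [on edge]
    (6,1)@(13, 3): e=[18,-2,0] → .  [on edge]
    (5,2)@(11, 5): e=[14,2,0] → .  [on edge]
    (4,3)@(9, 7): e=[10,6,0] → .  [on edge]
    (3,4)@(7, 9): e=[6,10,0] → .  [on edge]
    (2,5)@(5, 11): e=[2,14,0] → .  [on edge]
    (1,6)@(3, 13): e=[-2,18,0] → .  [on edge]
    (0,7)@(1, 15): e=[-6,22,0] → .  [on edge]
  covered (0 px):
    . . . . . . . .
    . . . . . . . .
    . . . . . . . .
    . . . . . . . .
    . . . . . . . .
    . . . . . . . .
    . . . . . . . .
    . . . . . . . .
    . . . . . . . .
    . . . . . . . .
T1:
  2·area = 90  (B↔C swapped to make it positive)
  edge (8, 3)→(14, 10): d=(6,7) right/bottom  bias=-1
  edge (14, 10)→(8, 18): d=(-6,8) right/bottom  bias=-1
  edge (8, 18)→(8, 3): d=(0,-15) top-left  bias=+0
    (4,2)@(9, 5): e=[5,70,15] → X
    (5,2)@(11, 5): e=[-9,54,45] → .
    (4,3)@(9, 7): e=[17,58,15] → X
    (5,3)@(11, 7): e=[3,42,45] → X
    (6,3)@(13, 7): e=[-11,26,75] → .
    (4,4)@(9, 9): e=[29,46,15] → X
    (6,4)@(13, 9): e=[1,14,75] → X
    (7,4)@(15, 9): e=[-13,-2,105] → .
    (4,5)@(9, 11): e=[41,34,15] → X
    (7,5)@(15, 11): e=[-1,-14,105] → .
    (4,6)@(9, 13): e=[53,22,15] → X
    (6,6)@(13, 13): e=[25,-10,75] → .
  covered (12 px):
    . . . . . . . .
    . . . . . . . .
    . . . . X . . .
    . . . . X X . .
    . . . . X X X .
    . . . . X X X .
    . . . . X X . .
    . . . . X . . .
    . . . . . . . .
    . . . . . . . .
T2:
  2·area = 40  (B↔C swapped to make it positive)
  edge (0, 12)→(2, 8): d=(2,-4) top-left  bias=+0
  edge (2, 8)→(14, 4): d=(12,-4) top-left  bias=+0
  edge (14, 4)→(0, 12): d=(-14,8) right/bottom  bias=-1
    (5,2)@(11, 5): e=[30,0,10] → X  [on edge]
    (6,2)@(13, 5): e=[38,8,-6] → .
    (2,3)@(5, 7): e=[10,0,30] → X  [on edge]
    (3,3)@(7, 7): e=[18,8,14] → X
    (4,3)@(9, 7): e=[26,16,-2] → .
    (5,3)@(11, 7): e=[34,24,-18] → .
    (1,4)@(3, 9): e=[6,16,18] → X
    (3,4)@(7, 9): e=[22,32,-14] → .
    (0,5)@(1, 11): e=[2,32,6] → X
    (1,5)@(3, 11): e=[10,40,-10] → .
    (2,5)@(5, 11): e=[18,48,-26] → .
    (0,6)@(1, 13): e=[6,56,-22] → .
  covered (6 px):
    . . . . . . . .
    . . . . . . . .
    . . . . . X . .
    . . X X . . . .
    . X X . . . . .
    X . . . . . . .
    . . . . . . . .
    . . . . . . . .
    . . . . . . . .
    . . . . . . . .
T3:
  2·area = 96
  edge (2, 16)→(2, 4): d=(0,-12) top-left  bias=+0
  edge (2, 4)→(10, 16): d=(8,12) right/bottom  bias=-1
  edge (10, 16)→(2, 16): d=(-8,0) right/bottom  bias=-1
    (1,3)@(3, 7): e=[12,12,72] → X
    (2,3)@(5, 7): e=[36,-12,72] → .
    (1,4)@(3, 9): e=[12,28,56] → X
    (2,4)@(5, 9): e=[36,4,56] → X
    (3,4)@(7, 9): e=[60,-20,56] → .
    (1,5)@(3, 11): e=[12,44,40] → X
    (3,5)@(7, 11): e=[60,-4,40] → .
    (1,6)@(3, 13): e=[12,60,24] → X
    (3,6)@(7, 13): e=[60,12,24] → X
    (4,6)@(9, 13): e=[84,-12,24] → .
    (1,7)@(3, 15): e=[12,76,8] → X
    (4,7)@(9, 15): e=[84,4,8] → X
  covered (12 px):
    . . . . . . . .
    . . . . . . . .
    . . . . . . . .
    . X . . . . . .
    . X X . . . . .
    . X X . . . . .
    . X X X . . . .
    . X X X X . . .
    . . . . . . . .
    . . . . . . . .

Answer: [28,56,12]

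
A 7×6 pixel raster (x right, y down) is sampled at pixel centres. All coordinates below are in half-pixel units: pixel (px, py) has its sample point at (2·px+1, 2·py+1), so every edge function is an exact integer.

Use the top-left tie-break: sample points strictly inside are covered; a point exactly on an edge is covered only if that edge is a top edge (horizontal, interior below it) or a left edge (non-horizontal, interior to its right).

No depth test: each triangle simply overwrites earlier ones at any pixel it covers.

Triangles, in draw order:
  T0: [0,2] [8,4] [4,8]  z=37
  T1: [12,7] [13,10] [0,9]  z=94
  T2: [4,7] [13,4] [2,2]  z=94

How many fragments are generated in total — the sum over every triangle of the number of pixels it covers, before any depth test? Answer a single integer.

T0:
  2·area = 40
  edge (0, 2)→(8, 4): d=(8,2) right/bottom  bias=-1
  edge (8, 4)→(4, 8): d=(-4,4) right/bottom  bias=-1
  edge (4, 8)→(0, 2): d=(-4,-6) top-left  bias=+0
    (5,0)@(11, 1): e=[-30,0,70] → ·  [on edge]
    (0,1)@(1, 3): e=[6,32,2] → █
    (1,1)@(3, 3): e=[2,24,14] → █
    (2,1)@(5, 3): e=[-2,16,26] → ·
    (4,1)@(9, 3): e=[-10,0,50] → ·  [on edge]
    (0,2)@(1, 5): e=[22,24,-6] → ·
    (1,2)@(3, 5): e=[18,16,6] → █
    (2,2)@(5, 5): e=[14,8,18] → █
    (3,2)@(7, 5): e=[10,0,30] → ·  [on edge]
    (1,3)@(3, 7): e=[34,8,-2] → ·
    (2,3)@(5, 7): e=[30,0,10] → ·  [on edge]
    (1,4)@(3, 9): e=[50,0,-10] → ·  [on edge]
    (0,5)@(1, 11): e=[70,0,-30] → ·  [on edge]
  covered (4 px):
    · · · · · · ·
    █ █ · · · · ·
    · █ █ · · · ·
    · · · · · · ·
    · · · · · · ·
    · · · · · · ·
T1:
  2·area = 38
  edge (12, 7)→(13, 10): d=(1,3) right/bottom  bias=-1
  edge (13, 10)→(0, 9): d=(-13,-1) top-left  bias=+0
  edge (0, 9)→(12, 7): d=(12,-2) top-left  bias=+0
    (0,4)@(1, 9): e=[35,1,2] → █
    (1,4)@(3, 9): e=[29,3,6] → █
    (2,4)@(5, 9): e=[23,5,10] → █
    (3,4)@(7, 9): e=[17,7,14] → █
    (4,4)@(9, 9): e=[11,9,18] → █
    (5,4)@(11, 9): e=[5,11,22] → █
    (6,4)@(13, 9): e=[-1,13,26] → ·
    (0,5)@(1, 11): e=[37,-25,26] → ·
    (1,5)@(3, 11): e=[31,-23,30] → ·
    (2,5)@(5, 11): e=[25,-21,34] → ·
    (3,5)@(7, 11): e=[19,-19,38] → ·
    (4,5)@(9, 11): e=[13,-17,42] → ·
  covered (6 px):
    · · · · · · ·
    · · · · · · ·
    · · · · · · ·
    · · · · · · ·
    █ █ █ █ █ █ ·
    · · · · · · ·
T2:
  2·area = 51  (B↔C swapped to make it positive)
  edge (4, 7)→(2, 2): d=(-2,-5) top-left  bias=+0
  edge (2, 2)→(13, 4): d=(11,2) right/bottom  bias=-1
  edge (13, 4)→(4, 7): d=(-9,3) right/bottom  bias=-1
    (1,1)@(3, 3): e=[3,9,39] → █
    (2,1)@(5, 3): e=[13,5,33] → █
    (3,1)@(7, 3): e=[23,1,27] → █
    (4,1)@(9, 3): e=[33,-3,21] → ·
    (1,2)@(3, 5): e=[-1,31,21] → ·
    (2,2)@(5, 5): e=[9,27,15] → █
    (4,2)@(9, 5): e=[29,19,3] → █
    (5,2)@(11, 5): e=[39,15,-3] → ·
    (2,3)@(5, 7): e=[5,49,-3] → ·
    (3,3)@(7, 7): e=[15,45,-9] → ·
    (4,3)@(9, 7): e=[25,41,-15] → ·
  covered (6 px):
    · · · · · · ·
    · █ █ █ · · ·
    · · █ █ █ · ·
    · · · · · · ·
    · · · · · · ·
    · · · · · · ·

Result: 16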